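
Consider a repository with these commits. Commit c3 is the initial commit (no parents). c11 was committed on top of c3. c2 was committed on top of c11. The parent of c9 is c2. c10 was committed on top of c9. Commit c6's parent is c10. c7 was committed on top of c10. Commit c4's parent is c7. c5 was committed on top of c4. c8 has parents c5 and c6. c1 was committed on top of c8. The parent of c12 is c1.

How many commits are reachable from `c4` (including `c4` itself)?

7

Walking parent pointers from c4: reachable set = {c10, c11, c2, c3, c4, c7, c9}.
That is 7 commits.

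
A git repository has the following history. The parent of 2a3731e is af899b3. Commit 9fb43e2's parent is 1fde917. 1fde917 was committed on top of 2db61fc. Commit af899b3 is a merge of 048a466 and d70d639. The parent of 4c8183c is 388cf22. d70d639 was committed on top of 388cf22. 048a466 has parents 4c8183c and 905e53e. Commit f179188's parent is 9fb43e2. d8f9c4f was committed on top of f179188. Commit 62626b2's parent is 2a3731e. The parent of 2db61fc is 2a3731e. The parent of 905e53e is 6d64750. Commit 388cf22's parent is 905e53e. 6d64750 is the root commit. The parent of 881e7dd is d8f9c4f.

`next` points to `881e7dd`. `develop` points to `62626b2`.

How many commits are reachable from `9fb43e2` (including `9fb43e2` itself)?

Walking parent pointers from 9fb43e2: reachable set = {048a466, 1fde917, 2a3731e, 2db61fc, 388cf22, 4c8183c, 6d64750, 905e53e, 9fb43e2, af899b3, d70d639}.
That is 11 commits.

11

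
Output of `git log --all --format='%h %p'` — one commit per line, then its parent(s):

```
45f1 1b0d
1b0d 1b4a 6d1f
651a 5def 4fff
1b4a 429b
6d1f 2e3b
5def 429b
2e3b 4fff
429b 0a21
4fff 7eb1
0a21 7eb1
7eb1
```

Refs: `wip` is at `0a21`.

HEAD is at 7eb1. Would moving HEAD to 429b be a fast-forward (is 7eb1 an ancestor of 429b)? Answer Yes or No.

Yes

A fast-forward from 7eb1 to 429b is possible iff 7eb1 is an ancestor of 429b.
Ancestors of 429b: {0a21, 429b, 7eb1}.
7eb1 is among them, so fast-forward is possible.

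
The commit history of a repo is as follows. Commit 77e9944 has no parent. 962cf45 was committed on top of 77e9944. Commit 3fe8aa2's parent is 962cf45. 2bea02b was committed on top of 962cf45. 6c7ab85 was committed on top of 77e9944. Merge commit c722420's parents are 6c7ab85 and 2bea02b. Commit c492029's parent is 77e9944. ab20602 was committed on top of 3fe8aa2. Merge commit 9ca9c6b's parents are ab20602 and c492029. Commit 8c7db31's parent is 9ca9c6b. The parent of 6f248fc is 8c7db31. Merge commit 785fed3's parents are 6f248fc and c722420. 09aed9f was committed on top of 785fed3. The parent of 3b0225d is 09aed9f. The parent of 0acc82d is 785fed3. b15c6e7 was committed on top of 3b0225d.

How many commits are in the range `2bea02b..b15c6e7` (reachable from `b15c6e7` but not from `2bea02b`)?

12

Reachable from b15c6e7: {09aed9f, 2bea02b, 3b0225d, 3fe8aa2, 6c7ab85, 6f248fc, 77e9944, 785fed3, 8c7db31, 962cf45, 9ca9c6b, ab20602, b15c6e7, c492029, c722420}.
Reachable from 2bea02b: {2bea02b, 77e9944, 962cf45}.
In b15c6e7's history but not 2bea02b's: {09aed9f, 3b0225d, 3fe8aa2, 6c7ab85, 6f248fc, 785fed3, 8c7db31, 9ca9c6b, ab20602, b15c6e7, c492029, c722420} — 12 commits.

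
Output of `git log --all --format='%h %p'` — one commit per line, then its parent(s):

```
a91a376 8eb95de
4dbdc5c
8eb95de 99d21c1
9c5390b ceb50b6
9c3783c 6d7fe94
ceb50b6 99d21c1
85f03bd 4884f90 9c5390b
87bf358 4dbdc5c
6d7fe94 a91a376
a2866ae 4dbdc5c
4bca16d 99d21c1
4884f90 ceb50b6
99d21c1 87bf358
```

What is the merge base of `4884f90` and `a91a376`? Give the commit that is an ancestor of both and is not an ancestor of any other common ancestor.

99d21c1

Ancestors of 4884f90: {4884f90, 4dbdc5c, 87bf358, 99d21c1, ceb50b6}.
Ancestors of a91a376: {4dbdc5c, 87bf358, 8eb95de, 99d21c1, a91a376}.
Common ancestors: {4dbdc5c, 87bf358, 99d21c1}.
Among these, 99d21c1 is not an ancestor of any other common ancestor — it is the merge base.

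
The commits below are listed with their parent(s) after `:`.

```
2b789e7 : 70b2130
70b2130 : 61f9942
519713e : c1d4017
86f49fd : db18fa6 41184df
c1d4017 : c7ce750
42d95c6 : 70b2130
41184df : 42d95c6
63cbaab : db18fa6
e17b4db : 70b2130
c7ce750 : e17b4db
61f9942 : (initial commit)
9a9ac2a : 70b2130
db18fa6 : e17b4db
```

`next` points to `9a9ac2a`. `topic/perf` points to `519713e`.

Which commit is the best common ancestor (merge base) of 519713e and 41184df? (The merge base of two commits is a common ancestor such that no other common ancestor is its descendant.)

Ancestors of 519713e: {519713e, 61f9942, 70b2130, c1d4017, c7ce750, e17b4db}.
Ancestors of 41184df: {41184df, 42d95c6, 61f9942, 70b2130}.
Common ancestors: {61f9942, 70b2130}.
Among these, 70b2130 is not an ancestor of any other common ancestor — it is the merge base.

70b2130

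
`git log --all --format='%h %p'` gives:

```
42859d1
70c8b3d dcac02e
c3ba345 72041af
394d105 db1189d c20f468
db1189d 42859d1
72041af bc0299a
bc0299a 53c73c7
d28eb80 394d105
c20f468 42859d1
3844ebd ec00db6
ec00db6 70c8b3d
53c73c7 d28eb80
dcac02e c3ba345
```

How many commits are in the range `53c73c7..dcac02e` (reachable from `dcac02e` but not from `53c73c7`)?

4

Reachable from dcac02e: {394d105, 42859d1, 53c73c7, 72041af, bc0299a, c20f468, c3ba345, d28eb80, db1189d, dcac02e}.
Reachable from 53c73c7: {394d105, 42859d1, 53c73c7, c20f468, d28eb80, db1189d}.
In dcac02e's history but not 53c73c7's: {72041af, bc0299a, c3ba345, dcac02e} — 4 commits.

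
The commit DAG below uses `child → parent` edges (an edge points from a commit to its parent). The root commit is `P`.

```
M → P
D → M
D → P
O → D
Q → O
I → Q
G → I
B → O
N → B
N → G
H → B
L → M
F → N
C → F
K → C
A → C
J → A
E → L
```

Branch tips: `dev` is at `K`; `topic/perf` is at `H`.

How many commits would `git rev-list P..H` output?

5

Reachable from H: {B, D, H, M, O, P}.
Reachable from P: {P}.
In H's history but not P's: {B, D, H, M, O} — 5 commits.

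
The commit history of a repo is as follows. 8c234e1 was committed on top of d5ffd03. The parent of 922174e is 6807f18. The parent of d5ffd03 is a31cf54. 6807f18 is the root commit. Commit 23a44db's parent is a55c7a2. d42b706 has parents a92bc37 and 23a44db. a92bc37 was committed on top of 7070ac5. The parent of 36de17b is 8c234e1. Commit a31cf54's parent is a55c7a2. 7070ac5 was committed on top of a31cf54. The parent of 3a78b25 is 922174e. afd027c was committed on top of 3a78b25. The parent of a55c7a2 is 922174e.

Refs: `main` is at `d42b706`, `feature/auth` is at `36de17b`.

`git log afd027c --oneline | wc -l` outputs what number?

Walking parent pointers from afd027c: reachable set = {3a78b25, 6807f18, 922174e, afd027c}.
That is 4 commits.

4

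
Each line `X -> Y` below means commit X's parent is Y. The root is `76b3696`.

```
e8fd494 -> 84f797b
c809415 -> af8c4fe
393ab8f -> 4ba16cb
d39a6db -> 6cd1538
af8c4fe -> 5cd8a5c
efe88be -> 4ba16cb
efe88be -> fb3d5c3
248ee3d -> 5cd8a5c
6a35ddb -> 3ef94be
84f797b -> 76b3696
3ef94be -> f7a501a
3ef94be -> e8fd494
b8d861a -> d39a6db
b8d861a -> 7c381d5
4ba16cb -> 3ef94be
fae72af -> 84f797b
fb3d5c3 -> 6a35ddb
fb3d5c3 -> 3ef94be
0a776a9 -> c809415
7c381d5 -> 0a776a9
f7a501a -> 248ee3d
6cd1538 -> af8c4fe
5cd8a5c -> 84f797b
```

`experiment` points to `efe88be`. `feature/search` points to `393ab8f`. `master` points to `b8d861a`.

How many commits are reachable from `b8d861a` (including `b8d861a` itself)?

10

Walking parent pointers from b8d861a: reachable set = {0a776a9, 5cd8a5c, 6cd1538, 76b3696, 7c381d5, 84f797b, af8c4fe, b8d861a, c809415, d39a6db}.
That is 10 commits.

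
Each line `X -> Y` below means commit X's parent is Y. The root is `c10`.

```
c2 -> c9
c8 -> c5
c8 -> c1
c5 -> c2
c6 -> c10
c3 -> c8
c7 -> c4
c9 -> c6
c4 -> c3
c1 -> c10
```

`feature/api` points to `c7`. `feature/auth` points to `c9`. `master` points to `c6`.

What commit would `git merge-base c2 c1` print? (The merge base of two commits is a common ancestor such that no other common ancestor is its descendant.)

c10

Ancestors of c2: {c10, c2, c6, c9}.
Ancestors of c1: {c1, c10}.
Common ancestors: {c10}.
The only common ancestor is c10, so it is the merge base.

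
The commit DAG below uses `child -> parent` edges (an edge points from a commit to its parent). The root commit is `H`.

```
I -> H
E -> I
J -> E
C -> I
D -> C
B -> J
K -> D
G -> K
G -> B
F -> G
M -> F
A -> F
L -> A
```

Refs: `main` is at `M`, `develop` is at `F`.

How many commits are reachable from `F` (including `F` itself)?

10

Walking parent pointers from F: reachable set = {B, C, D, E, F, G, H, I, J, K}.
That is 10 commits.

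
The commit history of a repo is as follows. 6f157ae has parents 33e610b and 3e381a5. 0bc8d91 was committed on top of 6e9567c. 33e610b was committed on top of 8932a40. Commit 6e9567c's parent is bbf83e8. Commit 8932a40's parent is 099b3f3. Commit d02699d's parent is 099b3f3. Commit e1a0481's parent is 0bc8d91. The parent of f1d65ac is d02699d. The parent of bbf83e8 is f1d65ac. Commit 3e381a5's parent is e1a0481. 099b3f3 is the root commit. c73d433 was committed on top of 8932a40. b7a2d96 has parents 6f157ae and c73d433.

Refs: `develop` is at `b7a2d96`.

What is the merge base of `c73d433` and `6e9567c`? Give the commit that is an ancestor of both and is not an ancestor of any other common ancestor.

099b3f3

Ancestors of c73d433: {099b3f3, 8932a40, c73d433}.
Ancestors of 6e9567c: {099b3f3, 6e9567c, bbf83e8, d02699d, f1d65ac}.
Common ancestors: {099b3f3}.
The only common ancestor is 099b3f3, so it is the merge base.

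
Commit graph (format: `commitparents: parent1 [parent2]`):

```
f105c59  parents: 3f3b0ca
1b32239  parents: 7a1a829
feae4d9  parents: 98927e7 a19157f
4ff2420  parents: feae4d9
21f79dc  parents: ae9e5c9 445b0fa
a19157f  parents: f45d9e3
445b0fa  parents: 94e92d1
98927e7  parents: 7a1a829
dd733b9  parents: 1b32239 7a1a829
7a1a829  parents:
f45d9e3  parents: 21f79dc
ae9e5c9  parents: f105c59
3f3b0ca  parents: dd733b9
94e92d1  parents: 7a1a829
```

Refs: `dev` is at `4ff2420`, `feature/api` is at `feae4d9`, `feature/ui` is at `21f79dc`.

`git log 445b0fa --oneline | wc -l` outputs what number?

Walking parent pointers from 445b0fa: reachable set = {445b0fa, 7a1a829, 94e92d1}.
That is 3 commits.

3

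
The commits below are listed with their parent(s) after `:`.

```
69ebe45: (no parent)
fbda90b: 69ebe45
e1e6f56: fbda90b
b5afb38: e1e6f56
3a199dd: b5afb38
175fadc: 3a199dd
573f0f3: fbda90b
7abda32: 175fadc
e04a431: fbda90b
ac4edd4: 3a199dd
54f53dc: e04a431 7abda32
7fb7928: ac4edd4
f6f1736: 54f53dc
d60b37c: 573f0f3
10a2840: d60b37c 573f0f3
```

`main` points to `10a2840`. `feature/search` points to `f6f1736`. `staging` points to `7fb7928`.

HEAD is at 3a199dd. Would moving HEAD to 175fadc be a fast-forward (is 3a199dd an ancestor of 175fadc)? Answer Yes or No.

Yes

A fast-forward from 3a199dd to 175fadc is possible iff 3a199dd is an ancestor of 175fadc.
Ancestors of 175fadc: {175fadc, 3a199dd, 69ebe45, b5afb38, e1e6f56, fbda90b}.
3a199dd is among them, so fast-forward is possible.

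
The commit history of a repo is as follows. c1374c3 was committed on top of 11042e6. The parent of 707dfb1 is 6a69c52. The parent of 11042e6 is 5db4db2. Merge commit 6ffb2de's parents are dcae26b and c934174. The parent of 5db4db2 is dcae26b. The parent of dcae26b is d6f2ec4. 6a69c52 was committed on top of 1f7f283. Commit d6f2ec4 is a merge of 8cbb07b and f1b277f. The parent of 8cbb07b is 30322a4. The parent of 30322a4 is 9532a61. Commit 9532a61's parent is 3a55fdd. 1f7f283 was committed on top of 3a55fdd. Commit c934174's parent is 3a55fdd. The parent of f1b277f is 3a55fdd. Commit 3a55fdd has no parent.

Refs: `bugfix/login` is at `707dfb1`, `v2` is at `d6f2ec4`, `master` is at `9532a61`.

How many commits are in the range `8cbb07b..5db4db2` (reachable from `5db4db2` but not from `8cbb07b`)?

Reachable from 5db4db2: {30322a4, 3a55fdd, 5db4db2, 8cbb07b, 9532a61, d6f2ec4, dcae26b, f1b277f}.
Reachable from 8cbb07b: {30322a4, 3a55fdd, 8cbb07b, 9532a61}.
In 5db4db2's history but not 8cbb07b's: {5db4db2, d6f2ec4, dcae26b, f1b277f} — 4 commits.

4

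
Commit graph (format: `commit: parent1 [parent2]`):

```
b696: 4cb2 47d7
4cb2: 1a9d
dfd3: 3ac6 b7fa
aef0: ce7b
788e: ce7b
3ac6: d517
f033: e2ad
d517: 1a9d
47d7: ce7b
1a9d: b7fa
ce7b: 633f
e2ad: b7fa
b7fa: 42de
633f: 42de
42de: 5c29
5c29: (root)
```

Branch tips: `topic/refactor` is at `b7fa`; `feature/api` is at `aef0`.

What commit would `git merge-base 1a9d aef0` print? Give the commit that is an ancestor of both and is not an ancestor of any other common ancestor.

Ancestors of 1a9d: {1a9d, 42de, 5c29, b7fa}.
Ancestors of aef0: {42de, 5c29, 633f, aef0, ce7b}.
Common ancestors: {42de, 5c29}.
Among these, 42de is not an ancestor of any other common ancestor — it is the merge base.

42de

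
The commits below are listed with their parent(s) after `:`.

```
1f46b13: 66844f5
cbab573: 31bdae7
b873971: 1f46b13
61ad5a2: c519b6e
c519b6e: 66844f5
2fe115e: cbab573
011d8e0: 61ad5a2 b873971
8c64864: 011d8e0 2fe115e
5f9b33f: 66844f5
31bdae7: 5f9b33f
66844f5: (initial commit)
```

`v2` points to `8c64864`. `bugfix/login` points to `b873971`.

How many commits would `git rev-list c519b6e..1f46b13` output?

Reachable from 1f46b13: {1f46b13, 66844f5}.
Reachable from c519b6e: {66844f5, c519b6e}.
In 1f46b13's history but not c519b6e's: {1f46b13} — 1 commit.

1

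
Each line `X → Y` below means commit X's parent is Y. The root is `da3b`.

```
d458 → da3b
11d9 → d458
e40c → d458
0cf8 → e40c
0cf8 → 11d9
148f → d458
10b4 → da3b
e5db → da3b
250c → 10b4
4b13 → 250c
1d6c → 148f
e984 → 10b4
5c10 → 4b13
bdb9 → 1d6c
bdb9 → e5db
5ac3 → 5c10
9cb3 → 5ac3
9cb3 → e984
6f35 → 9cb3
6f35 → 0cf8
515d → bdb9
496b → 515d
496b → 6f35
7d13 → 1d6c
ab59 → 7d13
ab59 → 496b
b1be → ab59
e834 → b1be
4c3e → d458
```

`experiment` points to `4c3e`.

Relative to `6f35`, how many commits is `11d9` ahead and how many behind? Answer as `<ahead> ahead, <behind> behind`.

0 ahead, 10 behind

Reachable from 11d9: {11d9, d458, da3b}.
Reachable from 6f35: {0cf8, 10b4, 11d9, 250c, 4b13, 5ac3, 5c10, 6f35, 9cb3, d458, da3b, e40c, e984}.
Only in 11d9's history (ahead): {} — 0.
Only in 6f35's history (behind): {0cf8, 10b4, 250c, 4b13, 5ac3, 5c10, 6f35, 9cb3, e40c, e984} — 10.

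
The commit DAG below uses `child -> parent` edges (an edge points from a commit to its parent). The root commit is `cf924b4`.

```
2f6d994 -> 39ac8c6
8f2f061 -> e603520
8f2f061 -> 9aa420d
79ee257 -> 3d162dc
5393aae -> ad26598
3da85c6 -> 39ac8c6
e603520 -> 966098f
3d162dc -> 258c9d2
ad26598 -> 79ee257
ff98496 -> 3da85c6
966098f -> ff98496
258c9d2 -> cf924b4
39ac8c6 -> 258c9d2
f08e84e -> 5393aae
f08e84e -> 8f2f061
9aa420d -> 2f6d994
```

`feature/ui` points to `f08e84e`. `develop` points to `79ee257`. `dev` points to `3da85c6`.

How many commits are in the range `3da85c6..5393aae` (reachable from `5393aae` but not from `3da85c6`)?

4

Reachable from 5393aae: {258c9d2, 3d162dc, 5393aae, 79ee257, ad26598, cf924b4}.
Reachable from 3da85c6: {258c9d2, 39ac8c6, 3da85c6, cf924b4}.
In 5393aae's history but not 3da85c6's: {3d162dc, 5393aae, 79ee257, ad26598} — 4 commits.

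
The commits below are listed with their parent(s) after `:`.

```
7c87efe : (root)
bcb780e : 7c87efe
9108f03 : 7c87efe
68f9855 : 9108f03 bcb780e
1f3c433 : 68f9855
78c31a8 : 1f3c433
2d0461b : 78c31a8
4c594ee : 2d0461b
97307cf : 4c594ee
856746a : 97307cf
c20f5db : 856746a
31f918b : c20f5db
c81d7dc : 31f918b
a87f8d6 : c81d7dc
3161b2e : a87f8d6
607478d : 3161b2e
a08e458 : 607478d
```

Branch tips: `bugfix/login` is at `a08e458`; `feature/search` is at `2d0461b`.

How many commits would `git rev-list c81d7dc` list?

13

Walking parent pointers from c81d7dc: reachable set = {1f3c433, 2d0461b, 31f918b, 4c594ee, 68f9855, 78c31a8, 7c87efe, 856746a, 9108f03, 97307cf, bcb780e, c20f5db, c81d7dc}.
That is 13 commits.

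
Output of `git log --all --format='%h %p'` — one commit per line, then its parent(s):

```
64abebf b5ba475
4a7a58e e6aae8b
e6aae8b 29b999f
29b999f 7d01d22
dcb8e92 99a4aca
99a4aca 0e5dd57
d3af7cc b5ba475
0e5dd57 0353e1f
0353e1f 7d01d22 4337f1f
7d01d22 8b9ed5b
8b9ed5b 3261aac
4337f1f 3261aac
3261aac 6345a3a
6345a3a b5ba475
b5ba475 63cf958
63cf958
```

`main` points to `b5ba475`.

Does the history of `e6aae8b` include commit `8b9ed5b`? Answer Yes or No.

Ancestors of e6aae8b (commits reachable by following parents): {29b999f, 3261aac, 6345a3a, 63cf958, 7d01d22, 8b9ed5b, b5ba475, e6aae8b}.
8b9ed5b is in that set, so it is an ancestor of e6aae8b.

Yes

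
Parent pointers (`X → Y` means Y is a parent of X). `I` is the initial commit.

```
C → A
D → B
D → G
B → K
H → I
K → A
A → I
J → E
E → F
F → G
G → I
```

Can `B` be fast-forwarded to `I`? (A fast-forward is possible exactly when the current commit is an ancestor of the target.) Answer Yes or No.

No

A fast-forward from B to I is possible iff B is an ancestor of I.
Ancestors of I: {I}.
B is not among them, so fast-forward is not possible.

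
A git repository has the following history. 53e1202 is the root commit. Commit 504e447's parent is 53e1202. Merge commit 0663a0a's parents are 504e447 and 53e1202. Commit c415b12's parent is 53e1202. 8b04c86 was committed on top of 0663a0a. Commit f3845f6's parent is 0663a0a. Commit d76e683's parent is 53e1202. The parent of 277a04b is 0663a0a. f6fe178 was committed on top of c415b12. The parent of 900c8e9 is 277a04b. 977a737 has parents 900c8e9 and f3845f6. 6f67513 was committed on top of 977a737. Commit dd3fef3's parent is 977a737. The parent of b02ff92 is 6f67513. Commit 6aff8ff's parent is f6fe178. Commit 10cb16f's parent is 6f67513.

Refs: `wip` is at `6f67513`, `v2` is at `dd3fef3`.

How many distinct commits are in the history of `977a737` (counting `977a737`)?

Walking parent pointers from 977a737: reachable set = {0663a0a, 277a04b, 504e447, 53e1202, 900c8e9, 977a737, f3845f6}.
That is 7 commits.

7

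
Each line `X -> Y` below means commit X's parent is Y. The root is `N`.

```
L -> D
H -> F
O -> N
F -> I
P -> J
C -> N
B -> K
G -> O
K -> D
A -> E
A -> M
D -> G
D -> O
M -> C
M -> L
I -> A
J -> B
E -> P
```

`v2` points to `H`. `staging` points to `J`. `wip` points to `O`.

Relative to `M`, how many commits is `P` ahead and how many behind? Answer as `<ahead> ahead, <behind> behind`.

Reachable from P: {B, D, G, J, K, N, O, P}.
Reachable from M: {C, D, G, L, M, N, O}.
Only in P's history (ahead): {B, J, K, P} — 4.
Only in M's history (behind): {C, L, M} — 3.

4 ahead, 3 behind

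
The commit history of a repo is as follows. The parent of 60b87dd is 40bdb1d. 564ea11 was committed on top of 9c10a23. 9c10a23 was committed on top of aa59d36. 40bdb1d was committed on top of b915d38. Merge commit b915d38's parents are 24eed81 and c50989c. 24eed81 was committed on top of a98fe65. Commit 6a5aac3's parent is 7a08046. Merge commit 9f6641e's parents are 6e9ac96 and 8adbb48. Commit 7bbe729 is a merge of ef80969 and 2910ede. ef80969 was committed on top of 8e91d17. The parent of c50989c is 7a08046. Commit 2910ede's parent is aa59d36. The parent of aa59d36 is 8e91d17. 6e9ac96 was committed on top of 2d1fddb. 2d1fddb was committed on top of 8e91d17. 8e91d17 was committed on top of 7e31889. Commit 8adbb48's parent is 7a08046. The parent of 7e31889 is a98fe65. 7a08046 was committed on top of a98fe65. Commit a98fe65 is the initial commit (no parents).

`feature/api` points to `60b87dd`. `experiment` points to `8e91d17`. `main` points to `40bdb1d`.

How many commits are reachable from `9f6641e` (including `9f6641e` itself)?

8

Walking parent pointers from 9f6641e: reachable set = {2d1fddb, 6e9ac96, 7a08046, 7e31889, 8adbb48, 8e91d17, 9f6641e, a98fe65}.
That is 8 commits.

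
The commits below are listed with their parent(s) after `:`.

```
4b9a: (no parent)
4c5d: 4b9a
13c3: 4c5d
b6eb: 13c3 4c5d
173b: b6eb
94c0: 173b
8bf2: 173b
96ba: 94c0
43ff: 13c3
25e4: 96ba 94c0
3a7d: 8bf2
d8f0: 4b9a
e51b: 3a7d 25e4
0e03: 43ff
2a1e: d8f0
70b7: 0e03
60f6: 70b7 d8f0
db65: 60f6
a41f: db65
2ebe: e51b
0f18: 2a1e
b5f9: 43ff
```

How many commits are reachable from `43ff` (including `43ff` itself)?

4

Walking parent pointers from 43ff: reachable set = {13c3, 43ff, 4b9a, 4c5d}.
That is 4 commits.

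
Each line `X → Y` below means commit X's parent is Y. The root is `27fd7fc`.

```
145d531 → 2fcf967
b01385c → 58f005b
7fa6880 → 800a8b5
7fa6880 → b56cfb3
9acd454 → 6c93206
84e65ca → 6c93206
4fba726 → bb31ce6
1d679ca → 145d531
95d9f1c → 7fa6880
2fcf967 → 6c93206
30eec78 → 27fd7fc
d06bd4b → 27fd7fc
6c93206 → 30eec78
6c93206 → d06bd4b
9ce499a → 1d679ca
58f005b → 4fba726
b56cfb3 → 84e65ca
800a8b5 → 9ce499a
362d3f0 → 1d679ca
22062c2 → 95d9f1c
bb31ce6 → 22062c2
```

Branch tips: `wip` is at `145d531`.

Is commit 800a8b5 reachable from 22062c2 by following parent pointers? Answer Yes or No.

Yes

Ancestors of 22062c2 (commits reachable by following parents): {145d531, 1d679ca, 22062c2, 27fd7fc, 2fcf967, 30eec78, 6c93206, 7fa6880, 800a8b5, 84e65ca, 95d9f1c, 9ce499a, b56cfb3, d06bd4b}.
800a8b5 is in that set, so it is an ancestor of 22062c2.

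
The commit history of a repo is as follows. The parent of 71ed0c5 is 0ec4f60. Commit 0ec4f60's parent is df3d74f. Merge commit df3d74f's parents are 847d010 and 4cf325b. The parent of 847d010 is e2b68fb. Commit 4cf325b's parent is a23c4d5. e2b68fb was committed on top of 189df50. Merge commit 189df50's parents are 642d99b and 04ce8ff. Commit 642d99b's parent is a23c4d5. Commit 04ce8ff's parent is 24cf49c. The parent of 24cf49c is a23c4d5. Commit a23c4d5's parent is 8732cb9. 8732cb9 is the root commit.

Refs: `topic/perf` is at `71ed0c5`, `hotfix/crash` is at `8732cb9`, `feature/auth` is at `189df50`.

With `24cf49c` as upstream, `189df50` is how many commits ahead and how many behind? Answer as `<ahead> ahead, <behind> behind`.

Reachable from 189df50: {04ce8ff, 189df50, 24cf49c, 642d99b, 8732cb9, a23c4d5}.
Reachable from 24cf49c: {24cf49c, 8732cb9, a23c4d5}.
Only in 189df50's history (ahead): {04ce8ff, 189df50, 642d99b} — 3.
Only in 24cf49c's history (behind): {} — 0.

3 ahead, 0 behind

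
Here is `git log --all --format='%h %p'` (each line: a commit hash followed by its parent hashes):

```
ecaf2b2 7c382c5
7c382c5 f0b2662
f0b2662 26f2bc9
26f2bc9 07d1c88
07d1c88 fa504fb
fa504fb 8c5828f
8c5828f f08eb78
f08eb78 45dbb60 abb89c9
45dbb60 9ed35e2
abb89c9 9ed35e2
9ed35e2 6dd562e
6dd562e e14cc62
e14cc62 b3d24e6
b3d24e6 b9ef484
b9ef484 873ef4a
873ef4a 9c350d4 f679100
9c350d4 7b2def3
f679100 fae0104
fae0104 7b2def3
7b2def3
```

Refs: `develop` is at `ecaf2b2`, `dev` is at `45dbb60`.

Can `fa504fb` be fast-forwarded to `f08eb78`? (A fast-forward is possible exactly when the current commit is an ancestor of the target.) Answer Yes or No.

No

A fast-forward from fa504fb to f08eb78 is possible iff fa504fb is an ancestor of f08eb78.
Ancestors of f08eb78: {45dbb60, 6dd562e, 7b2def3, 873ef4a, 9c350d4, 9ed35e2, abb89c9, b3d24e6, b9ef484, e14cc62, f08eb78, f679100, fae0104}.
fa504fb is not among them, so fast-forward is not possible.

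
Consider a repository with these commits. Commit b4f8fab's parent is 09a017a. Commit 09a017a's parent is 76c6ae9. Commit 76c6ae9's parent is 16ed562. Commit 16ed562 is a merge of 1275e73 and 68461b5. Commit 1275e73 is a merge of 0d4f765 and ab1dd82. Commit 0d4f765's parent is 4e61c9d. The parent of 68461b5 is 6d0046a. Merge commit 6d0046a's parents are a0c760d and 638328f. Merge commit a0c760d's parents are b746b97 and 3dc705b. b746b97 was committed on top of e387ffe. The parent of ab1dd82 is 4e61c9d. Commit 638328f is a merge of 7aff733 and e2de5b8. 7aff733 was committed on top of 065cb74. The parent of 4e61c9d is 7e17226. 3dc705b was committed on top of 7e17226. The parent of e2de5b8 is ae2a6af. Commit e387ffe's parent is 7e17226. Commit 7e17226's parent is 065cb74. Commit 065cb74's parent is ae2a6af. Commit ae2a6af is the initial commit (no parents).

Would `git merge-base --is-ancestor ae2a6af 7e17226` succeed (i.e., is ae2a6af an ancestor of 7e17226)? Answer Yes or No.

Yes

Ancestors of 7e17226 (commits reachable by following parents): {065cb74, 7e17226, ae2a6af}.
ae2a6af is in that set, so it is an ancestor of 7e17226.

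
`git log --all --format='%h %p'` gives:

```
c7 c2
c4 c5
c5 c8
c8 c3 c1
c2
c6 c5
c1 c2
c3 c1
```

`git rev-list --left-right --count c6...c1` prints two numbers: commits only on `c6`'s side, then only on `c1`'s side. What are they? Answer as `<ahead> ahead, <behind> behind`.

4 ahead, 0 behind

Reachable from c6: {c1, c2, c3, c5, c6, c8}.
Reachable from c1: {c1, c2}.
Only in c6's history (ahead): {c3, c5, c6, c8} — 4.
Only in c1's history (behind): {} — 0.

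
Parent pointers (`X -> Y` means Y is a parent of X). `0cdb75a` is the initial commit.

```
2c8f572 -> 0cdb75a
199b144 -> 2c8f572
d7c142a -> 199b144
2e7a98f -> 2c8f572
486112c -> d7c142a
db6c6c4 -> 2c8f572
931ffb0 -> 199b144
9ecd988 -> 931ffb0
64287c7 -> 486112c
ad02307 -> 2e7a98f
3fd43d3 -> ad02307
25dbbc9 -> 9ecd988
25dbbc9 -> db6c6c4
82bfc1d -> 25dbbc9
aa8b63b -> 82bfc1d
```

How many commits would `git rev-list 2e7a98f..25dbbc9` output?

5

Reachable from 25dbbc9: {0cdb75a, 199b144, 25dbbc9, 2c8f572, 931ffb0, 9ecd988, db6c6c4}.
Reachable from 2e7a98f: {0cdb75a, 2c8f572, 2e7a98f}.
In 25dbbc9's history but not 2e7a98f's: {199b144, 25dbbc9, 931ffb0, 9ecd988, db6c6c4} — 5 commits.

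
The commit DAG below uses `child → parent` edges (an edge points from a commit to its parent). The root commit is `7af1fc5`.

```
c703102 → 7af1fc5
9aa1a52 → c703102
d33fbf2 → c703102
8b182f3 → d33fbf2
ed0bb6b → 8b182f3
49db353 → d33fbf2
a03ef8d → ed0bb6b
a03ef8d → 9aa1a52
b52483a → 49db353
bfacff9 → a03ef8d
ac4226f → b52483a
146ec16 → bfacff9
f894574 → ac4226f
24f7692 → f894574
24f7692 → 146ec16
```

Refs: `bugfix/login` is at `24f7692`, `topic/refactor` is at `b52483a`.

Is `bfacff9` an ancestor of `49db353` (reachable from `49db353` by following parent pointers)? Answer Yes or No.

Ancestors of 49db353: {49db353, 7af1fc5, c703102, d33fbf2}.
bfacff9 is not in that set, so it is not an ancestor of 49db353.

No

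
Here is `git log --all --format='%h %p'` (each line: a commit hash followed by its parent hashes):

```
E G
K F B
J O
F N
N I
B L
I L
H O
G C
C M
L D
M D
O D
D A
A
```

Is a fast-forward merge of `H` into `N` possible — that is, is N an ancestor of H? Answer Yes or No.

No

A fast-forward from N to H is possible iff N is an ancestor of H.
Ancestors of H: {A, D, H, O}.
N is not among them, so fast-forward is not possible.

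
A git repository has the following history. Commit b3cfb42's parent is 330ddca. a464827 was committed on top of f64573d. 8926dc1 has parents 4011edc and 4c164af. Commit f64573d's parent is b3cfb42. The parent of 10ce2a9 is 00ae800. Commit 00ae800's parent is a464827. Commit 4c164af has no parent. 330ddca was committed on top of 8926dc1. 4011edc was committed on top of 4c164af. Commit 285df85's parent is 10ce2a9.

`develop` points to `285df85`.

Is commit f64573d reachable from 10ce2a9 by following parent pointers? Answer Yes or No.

Yes

Ancestors of 10ce2a9 (commits reachable by following parents): {00ae800, 10ce2a9, 330ddca, 4011edc, 4c164af, 8926dc1, a464827, b3cfb42, f64573d}.
f64573d is in that set, so it is an ancestor of 10ce2a9.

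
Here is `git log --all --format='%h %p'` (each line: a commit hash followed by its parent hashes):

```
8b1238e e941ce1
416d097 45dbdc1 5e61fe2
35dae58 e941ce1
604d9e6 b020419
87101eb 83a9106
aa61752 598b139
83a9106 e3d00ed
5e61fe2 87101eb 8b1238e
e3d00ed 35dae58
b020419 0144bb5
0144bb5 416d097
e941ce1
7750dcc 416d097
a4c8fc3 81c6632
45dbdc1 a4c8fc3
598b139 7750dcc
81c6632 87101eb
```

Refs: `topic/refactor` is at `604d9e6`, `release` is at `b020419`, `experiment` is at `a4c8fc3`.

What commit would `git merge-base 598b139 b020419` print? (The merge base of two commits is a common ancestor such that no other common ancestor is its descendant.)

Ancestors of 598b139: {35dae58, 416d097, 45dbdc1, 598b139, 5e61fe2, 7750dcc, 81c6632, 83a9106, 87101eb, 8b1238e, a4c8fc3, e3d00ed, e941ce1}.
Ancestors of b020419: {0144bb5, 35dae58, 416d097, 45dbdc1, 5e61fe2, 81c6632, 83a9106, 87101eb, 8b1238e, a4c8fc3, b020419, e3d00ed, e941ce1}.
Common ancestors: {35dae58, 416d097, 45dbdc1, 5e61fe2, 81c6632, 83a9106, 87101eb, 8b1238e, a4c8fc3, e3d00ed, e941ce1}.
Among these, 416d097 is not an ancestor of any other common ancestor — it is the merge base.

416d097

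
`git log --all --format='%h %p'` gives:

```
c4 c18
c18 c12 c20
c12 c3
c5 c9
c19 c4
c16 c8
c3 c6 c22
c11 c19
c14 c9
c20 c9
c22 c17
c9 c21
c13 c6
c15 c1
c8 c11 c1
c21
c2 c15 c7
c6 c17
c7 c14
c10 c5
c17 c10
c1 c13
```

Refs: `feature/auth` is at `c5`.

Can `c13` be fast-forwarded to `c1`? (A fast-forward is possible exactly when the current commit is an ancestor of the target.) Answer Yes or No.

Yes

A fast-forward from c13 to c1 is possible iff c13 is an ancestor of c1.
Ancestors of c1: {c1, c10, c13, c17, c21, c5, c6, c9}.
c13 is among them, so fast-forward is possible.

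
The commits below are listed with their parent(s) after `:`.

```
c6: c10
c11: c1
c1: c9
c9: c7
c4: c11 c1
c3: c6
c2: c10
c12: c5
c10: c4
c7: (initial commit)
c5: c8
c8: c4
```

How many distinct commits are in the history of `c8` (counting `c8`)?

Walking parent pointers from c8: reachable set = {c1, c11, c4, c7, c8, c9}.
That is 6 commits.

6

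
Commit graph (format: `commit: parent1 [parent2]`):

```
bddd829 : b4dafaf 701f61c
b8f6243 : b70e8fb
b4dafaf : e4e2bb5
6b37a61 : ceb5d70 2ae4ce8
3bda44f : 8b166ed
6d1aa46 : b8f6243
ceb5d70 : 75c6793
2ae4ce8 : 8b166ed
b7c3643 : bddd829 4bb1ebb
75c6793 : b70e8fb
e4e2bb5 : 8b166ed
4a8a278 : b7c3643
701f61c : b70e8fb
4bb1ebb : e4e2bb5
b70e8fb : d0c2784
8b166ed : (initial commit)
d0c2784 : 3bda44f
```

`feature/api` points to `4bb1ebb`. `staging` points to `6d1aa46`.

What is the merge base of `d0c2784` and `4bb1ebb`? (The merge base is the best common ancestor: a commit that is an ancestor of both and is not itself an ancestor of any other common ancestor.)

Ancestors of d0c2784: {3bda44f, 8b166ed, d0c2784}.
Ancestors of 4bb1ebb: {4bb1ebb, 8b166ed, e4e2bb5}.
Common ancestors: {8b166ed}.
The only common ancestor is 8b166ed, so it is the merge base.

8b166ed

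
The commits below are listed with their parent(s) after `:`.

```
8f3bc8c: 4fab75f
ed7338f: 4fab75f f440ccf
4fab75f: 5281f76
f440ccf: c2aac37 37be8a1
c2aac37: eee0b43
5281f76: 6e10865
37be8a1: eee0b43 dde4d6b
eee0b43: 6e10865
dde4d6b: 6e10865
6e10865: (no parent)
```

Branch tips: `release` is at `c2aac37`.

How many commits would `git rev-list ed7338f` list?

Walking parent pointers from ed7338f: reachable set = {37be8a1, 4fab75f, 5281f76, 6e10865, c2aac37, dde4d6b, ed7338f, eee0b43, f440ccf}.
That is 9 commits.

9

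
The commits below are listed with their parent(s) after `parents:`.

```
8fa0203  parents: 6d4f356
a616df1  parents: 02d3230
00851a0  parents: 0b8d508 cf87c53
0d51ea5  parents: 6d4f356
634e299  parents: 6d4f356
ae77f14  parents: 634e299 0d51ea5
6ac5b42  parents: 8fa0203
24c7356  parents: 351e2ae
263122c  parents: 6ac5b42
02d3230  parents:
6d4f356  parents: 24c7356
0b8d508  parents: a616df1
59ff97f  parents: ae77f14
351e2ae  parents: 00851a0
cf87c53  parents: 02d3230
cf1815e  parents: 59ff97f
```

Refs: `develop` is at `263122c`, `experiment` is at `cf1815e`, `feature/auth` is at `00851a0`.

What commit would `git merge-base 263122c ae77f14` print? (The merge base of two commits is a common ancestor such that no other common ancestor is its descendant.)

Ancestors of 263122c: {00851a0, 02d3230, 0b8d508, 24c7356, 263122c, 351e2ae, 6ac5b42, 6d4f356, 8fa0203, a616df1, cf87c53}.
Ancestors of ae77f14: {00851a0, 02d3230, 0b8d508, 0d51ea5, 24c7356, 351e2ae, 634e299, 6d4f356, a616df1, ae77f14, cf87c53}.
Common ancestors: {00851a0, 02d3230, 0b8d508, 24c7356, 351e2ae, 6d4f356, a616df1, cf87c53}.
Among these, 6d4f356 is not an ancestor of any other common ancestor — it is the merge base.

6d4f356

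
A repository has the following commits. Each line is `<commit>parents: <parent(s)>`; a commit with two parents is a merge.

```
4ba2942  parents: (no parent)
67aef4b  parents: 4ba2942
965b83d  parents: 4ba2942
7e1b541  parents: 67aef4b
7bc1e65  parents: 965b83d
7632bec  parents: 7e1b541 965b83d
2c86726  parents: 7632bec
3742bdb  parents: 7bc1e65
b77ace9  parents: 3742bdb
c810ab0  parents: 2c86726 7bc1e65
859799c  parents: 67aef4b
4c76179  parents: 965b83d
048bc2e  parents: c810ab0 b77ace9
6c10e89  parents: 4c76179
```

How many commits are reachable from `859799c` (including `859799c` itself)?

Walking parent pointers from 859799c: reachable set = {4ba2942, 67aef4b, 859799c}.
That is 3 commits.

3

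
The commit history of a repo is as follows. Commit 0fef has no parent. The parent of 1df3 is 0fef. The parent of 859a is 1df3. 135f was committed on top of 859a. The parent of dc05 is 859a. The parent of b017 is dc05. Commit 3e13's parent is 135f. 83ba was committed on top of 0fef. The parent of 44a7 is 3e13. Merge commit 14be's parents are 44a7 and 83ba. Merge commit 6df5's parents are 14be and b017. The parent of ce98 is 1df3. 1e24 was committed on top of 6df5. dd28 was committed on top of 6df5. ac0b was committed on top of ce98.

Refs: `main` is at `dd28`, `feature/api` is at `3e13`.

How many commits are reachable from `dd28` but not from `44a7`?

6

Reachable from dd28: {0fef, 135f, 14be, 1df3, 3e13, 44a7, 6df5, 83ba, 859a, b017, dc05, dd28}.
Reachable from 44a7: {0fef, 135f, 1df3, 3e13, 44a7, 859a}.
In dd28's history but not 44a7's: {14be, 6df5, 83ba, b017, dc05, dd28} — 6 commits.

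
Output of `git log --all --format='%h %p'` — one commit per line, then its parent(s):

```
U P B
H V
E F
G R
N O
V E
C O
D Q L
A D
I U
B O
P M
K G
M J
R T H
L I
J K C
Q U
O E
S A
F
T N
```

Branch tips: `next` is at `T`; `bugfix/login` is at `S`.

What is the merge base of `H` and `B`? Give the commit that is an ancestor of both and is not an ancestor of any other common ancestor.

E

Ancestors of H: {E, F, H, V}.
Ancestors of B: {B, E, F, O}.
Common ancestors: {E, F}.
Among these, E is not an ancestor of any other common ancestor — it is the merge base.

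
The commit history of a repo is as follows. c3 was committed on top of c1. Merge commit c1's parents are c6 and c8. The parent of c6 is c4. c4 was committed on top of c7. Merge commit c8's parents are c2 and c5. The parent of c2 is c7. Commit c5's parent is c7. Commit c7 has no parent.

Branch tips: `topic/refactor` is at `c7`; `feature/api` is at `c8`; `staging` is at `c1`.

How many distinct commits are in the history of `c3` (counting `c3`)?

8

Walking parent pointers from c3: reachable set = {c1, c2, c3, c4, c5, c6, c7, c8}.
That is 8 commits.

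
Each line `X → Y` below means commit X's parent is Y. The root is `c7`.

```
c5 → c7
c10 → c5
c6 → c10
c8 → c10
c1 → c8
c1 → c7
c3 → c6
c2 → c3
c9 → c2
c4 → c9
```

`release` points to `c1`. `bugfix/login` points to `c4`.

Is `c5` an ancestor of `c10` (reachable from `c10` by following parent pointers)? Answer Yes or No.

Yes

Ancestors of c10 (commits reachable by following parents): {c10, c5, c7}.
c5 is in that set, so it is an ancestor of c10.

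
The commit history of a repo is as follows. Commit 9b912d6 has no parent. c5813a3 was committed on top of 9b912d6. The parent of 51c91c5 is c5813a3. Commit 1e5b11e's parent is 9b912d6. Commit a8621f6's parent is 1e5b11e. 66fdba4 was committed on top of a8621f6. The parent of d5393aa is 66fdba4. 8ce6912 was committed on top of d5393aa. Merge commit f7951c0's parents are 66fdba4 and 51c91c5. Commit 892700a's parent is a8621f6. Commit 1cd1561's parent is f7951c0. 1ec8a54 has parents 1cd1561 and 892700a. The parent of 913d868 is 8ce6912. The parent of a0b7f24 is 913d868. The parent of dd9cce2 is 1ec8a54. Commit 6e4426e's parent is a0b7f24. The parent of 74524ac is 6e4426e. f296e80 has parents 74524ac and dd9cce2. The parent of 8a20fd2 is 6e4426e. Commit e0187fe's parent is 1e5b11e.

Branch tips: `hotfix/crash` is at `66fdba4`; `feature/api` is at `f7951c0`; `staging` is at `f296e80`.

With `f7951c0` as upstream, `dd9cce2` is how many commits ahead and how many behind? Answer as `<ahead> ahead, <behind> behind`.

4 ahead, 0 behind

Reachable from dd9cce2: {1cd1561, 1e5b11e, 1ec8a54, 51c91c5, 66fdba4, 892700a, 9b912d6, a8621f6, c5813a3, dd9cce2, f7951c0}.
Reachable from f7951c0: {1e5b11e, 51c91c5, 66fdba4, 9b912d6, a8621f6, c5813a3, f7951c0}.
Only in dd9cce2's history (ahead): {1cd1561, 1ec8a54, 892700a, dd9cce2} — 4.
Only in f7951c0's history (behind): {} — 0.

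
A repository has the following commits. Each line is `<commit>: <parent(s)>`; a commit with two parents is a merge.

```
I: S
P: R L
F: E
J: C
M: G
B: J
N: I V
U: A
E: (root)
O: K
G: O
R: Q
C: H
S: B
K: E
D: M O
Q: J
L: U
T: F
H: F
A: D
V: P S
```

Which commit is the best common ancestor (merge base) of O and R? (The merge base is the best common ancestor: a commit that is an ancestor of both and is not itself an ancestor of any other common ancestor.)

E

Ancestors of O: {E, K, O}.
Ancestors of R: {C, E, F, H, J, Q, R}.
Common ancestors: {E}.
The only common ancestor is E, so it is the merge base.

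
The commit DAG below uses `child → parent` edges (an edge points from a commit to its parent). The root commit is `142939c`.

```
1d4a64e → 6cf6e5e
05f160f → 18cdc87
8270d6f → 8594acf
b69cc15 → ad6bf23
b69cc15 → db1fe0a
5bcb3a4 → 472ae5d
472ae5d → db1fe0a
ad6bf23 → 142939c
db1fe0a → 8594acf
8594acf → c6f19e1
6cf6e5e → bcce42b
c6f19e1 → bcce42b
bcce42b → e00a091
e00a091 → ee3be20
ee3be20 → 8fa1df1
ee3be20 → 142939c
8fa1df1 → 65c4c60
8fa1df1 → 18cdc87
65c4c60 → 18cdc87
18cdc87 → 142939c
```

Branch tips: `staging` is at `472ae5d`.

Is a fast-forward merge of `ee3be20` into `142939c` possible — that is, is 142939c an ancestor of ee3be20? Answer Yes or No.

Yes

A fast-forward from 142939c to ee3be20 is possible iff 142939c is an ancestor of ee3be20.
Ancestors of ee3be20: {142939c, 18cdc87, 65c4c60, 8fa1df1, ee3be20}.
142939c is among them, so fast-forward is possible.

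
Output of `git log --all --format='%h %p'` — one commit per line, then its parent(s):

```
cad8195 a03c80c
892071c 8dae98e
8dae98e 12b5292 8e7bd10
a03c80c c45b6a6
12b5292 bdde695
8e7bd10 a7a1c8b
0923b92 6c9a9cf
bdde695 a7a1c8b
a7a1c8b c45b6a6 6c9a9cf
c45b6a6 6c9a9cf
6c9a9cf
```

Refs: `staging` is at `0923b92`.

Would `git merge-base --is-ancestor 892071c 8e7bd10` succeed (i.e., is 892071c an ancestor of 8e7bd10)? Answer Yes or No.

Ancestors of 8e7bd10: {6c9a9cf, 8e7bd10, a7a1c8b, c45b6a6}.
892071c is not in that set, so it is not an ancestor of 8e7bd10.

No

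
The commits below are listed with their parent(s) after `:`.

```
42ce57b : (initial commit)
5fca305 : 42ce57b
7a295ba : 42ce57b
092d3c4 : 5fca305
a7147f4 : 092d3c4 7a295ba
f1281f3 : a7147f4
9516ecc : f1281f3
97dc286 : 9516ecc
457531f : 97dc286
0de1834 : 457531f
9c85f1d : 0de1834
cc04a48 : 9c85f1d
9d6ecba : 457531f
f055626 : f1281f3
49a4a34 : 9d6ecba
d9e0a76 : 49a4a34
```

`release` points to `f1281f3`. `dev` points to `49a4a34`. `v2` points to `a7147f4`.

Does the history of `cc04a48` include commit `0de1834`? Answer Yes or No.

Yes

Ancestors of cc04a48 (commits reachable by following parents): {092d3c4, 0de1834, 42ce57b, 457531f, 5fca305, 7a295ba, 9516ecc, 97dc286, 9c85f1d, a7147f4, cc04a48, f1281f3}.
0de1834 is in that set, so it is an ancestor of cc04a48.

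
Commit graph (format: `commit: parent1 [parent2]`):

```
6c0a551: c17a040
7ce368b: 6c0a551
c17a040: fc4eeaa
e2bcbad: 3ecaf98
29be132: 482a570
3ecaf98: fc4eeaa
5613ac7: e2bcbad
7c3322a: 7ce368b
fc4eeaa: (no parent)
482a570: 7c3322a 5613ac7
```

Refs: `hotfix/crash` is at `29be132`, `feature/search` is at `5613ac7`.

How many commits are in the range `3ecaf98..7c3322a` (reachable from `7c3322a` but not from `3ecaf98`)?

4

Reachable from 7c3322a: {6c0a551, 7c3322a, 7ce368b, c17a040, fc4eeaa}.
Reachable from 3ecaf98: {3ecaf98, fc4eeaa}.
In 7c3322a's history but not 3ecaf98's: {6c0a551, 7c3322a, 7ce368b, c17a040} — 4 commits.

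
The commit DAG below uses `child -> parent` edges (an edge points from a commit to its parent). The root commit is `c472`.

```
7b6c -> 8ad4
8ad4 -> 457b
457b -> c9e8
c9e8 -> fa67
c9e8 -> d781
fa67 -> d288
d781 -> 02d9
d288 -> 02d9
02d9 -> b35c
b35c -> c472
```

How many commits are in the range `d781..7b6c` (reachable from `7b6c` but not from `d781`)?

6

Reachable from 7b6c: {02d9, 457b, 7b6c, 8ad4, b35c, c472, c9e8, d288, d781, fa67}.
Reachable from d781: {02d9, b35c, c472, d781}.
In 7b6c's history but not d781's: {457b, 7b6c, 8ad4, c9e8, d288, fa67} — 6 commits.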